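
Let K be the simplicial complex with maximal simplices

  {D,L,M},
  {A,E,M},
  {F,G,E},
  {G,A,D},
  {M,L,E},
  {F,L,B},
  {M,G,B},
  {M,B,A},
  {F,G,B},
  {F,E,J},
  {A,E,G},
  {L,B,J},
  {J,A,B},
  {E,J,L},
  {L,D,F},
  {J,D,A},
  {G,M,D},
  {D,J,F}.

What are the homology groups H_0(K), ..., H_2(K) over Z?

H_0 = Z,  H_1 = Z × Z/2,  H_2 = 0.

Fix the vertex order A < B < D < E < F < G < J < L < M and write every simplex with vertices in increasing order. Then dim K = 2 and the simplices of K are:

  0-simplices (9): A, B, D, E, F, G, J, L, M
  1-simplices (27): AB, AD, AE, AG, AJ, AM, BF, BG, BJ, BL, BM, DF, DG, DJ, DL, DM, EF, EG, EJ, EL, EM, FG, FJ, FL, GM, JL, LM
  2-simplices (18): ABJ, ABM, ADG, ADJ, AEG, AEM, BFG, BFL, BGM, BJL, DFJ, DFL, DGM, DLM, EFG, EFJ, EJL, ELM

Hence C_0 ≅ Z^9, C_1 ≅ Z^27, C_2 ≅ Z^18.

The boundary map ∂_1: C_1 → C_0 sends each edge [p,q] (with p < q) to q − p. For instance
  ∂AM = M − A.
The 9×27 boundary matrix has rank 8 and Smith normal form diag(1,1,1,1,1,1,1,1).

Boundary ∂_2: C_2 → C_1 acts by ∂[p,q,r] = [q,r] − [p,r] + [p,q]. For instance
  ∂AEG = EG − AG + AE,
  ∂EFG = FG − EG + EF.
The 27×18 boundary matrix has rank 18 and Smith normal form diag(1,1,1,1,1,1,1,1,1,1,1,1,1,1,1,1,1,2).

From H_k ≅ ker(∂_k) / im(∂_{k+1}) we obtain:

  H_0: rank C_0 − rank ∂_1 = 9 − 8 = 1, and the invariant factors of ∂_1 are all 1, so H_0 ≅ Z.
  H_1: rank ker ∂_1 − rank ∂_2 = (27 − 8) − 18 = 1, and ∂_2 has invariant factor 2 > 1, so H_1 ≅ Z × Z/2.
  H_2: rank ker ∂_2 − rank ∂_3 = (18 − 18) − 0 = 0, and there is no ∂_3, so H_2 ≅ 0.

As a check, the Euler characteristic is 9 − 27 + 18 = 0, which agrees with 1 − 1 + 0 = 0.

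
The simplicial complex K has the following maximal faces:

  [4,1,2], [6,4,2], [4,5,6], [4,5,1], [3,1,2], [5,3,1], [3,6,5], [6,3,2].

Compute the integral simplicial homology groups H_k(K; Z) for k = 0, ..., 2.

K has 6 vertices, 12 edges, 8 triangles.
rank ∂_0 = 0, rank ∂_1 = 5 ⇒ b_0 = 6 − 0 − 5 = 1; all invariant factors of ∂_1 are 1 so no torsion. So H_0 = Z.
rank ∂_1 = 5, rank ∂_2 = 7 ⇒ b_1 = 12 − 5 − 7 = 0; all invariant factors of ∂_2 are 1 so no torsion. So H_1 = 0.
rank ∂_2 = 7, rank ∂_3 = 0 ⇒ b_2 = 8 − 7 − 0 = 1. So H_2 = Z.

H_0 = Z,  H_1 = 0,  H_2 = Z.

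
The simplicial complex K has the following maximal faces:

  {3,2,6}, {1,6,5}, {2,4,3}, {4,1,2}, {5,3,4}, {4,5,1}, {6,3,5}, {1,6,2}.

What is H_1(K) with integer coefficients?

We work with the vertex ordering 1 < 2 < 3 < 4 < 5 < 6. The simplices of K, each written with vertices in increasing order, are:

  0-simplices (6): [1], [2], [3], [4], [5], [6]
  1-simplices (12): [1,2], [1,4], [1,5], [1,6], [2,3], [2,4], [2,6], [3,4], [3,5], [3,6], [4,5], [5,6]
  2-simplices (8): [1,2,4], [1,2,6], [1,4,5], [1,5,6], [2,3,4], [2,3,6], [3,4,5], [3,5,6]

Hence C_0 ≅ Z^6, C_1 ≅ Z^12, C_2 ≅ Z^8.

∂_1: C_1 → C_0 maps an edge to its endpoints' difference, ∂[p,q] = q − p. For instance
  ∂[1,6] = [6] − [1].
The 6×12 boundary matrix has rank 5 and Smith normal form diag(1,1,1,1,1).

The boundary map ∂_2: C_2 → C_1 sends each 2-simplex [p,q,r] to [q,r] − [p,r] + [p,q]. For instance
  ∂[2,3,4] = [3,4] − [2,4] + [2,3],
  ∂[2,3,6] = [3,6] − [2,6] + [2,3].
The 12×8 boundary matrix has rank 7 and Smith normal form diag(1,1,1,1,1,1,1).

From H_k ≅ ker(∂_k) / im(∂_{k+1}) we obtain:

  H_1: rank ker ∂_1 − rank ∂_2 = (12 − 5) − 7 = 0, and the invariant factors of ∂_2 are all 1, so H_1 = 0.

H_1 ≅ 0.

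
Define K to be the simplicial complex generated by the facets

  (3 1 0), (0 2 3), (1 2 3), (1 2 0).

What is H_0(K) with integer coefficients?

H_0 ≅ Z.

Order the vertices as 0 < 1 < 2 < 3. Listing each simplex with vertices in this order, K has dimension 2 with simplices:

  0-simplices (4): [0], [1], [2], [3]
  1-simplices (6): [0,1], [0,2], [0,3], [1,2], [1,3], [2,3]
  2-simplices (4): [0,1,2], [0,1,3], [0,2,3], [1,2,3]

so the chain groups are C_0 ≅ Z^4, C_1 ≅ Z^6, C_2 ≅ Z^4.

Boundary ∂_1: C_1 → C_0 is given by ∂[p,q] = [q] − [p].
The resulting 4×6 matrix has rank 3, and its Smith normal form has invariant factors (1,1,1).

∂_2: C_2 → C_1 sends each 2-simplex [p,q,r] to [q,r] − [p,r] + [p,q]. For instance
  ∂[0,1,3] = [1,3] − [0,3] + [0,1],
  ∂[0,2,3] = [2,3] − [0,3] + [0,2].
The resulting 6×4 matrix has rank 3, and its Smith normal form has invariant factors (1,1,1).

Reading off H_k = ker ∂_k / im ∂_{k+1}:

  H_0: rank C_0 − rank ∂_1 = 4 − 3 = 1, and the invariant factors of ∂_1 are all 1, so H_0 = Z.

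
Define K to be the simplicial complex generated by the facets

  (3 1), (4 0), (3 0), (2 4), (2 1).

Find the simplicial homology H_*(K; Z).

K has 5 vertices, 5 edges.
rank ∂_0 = 0, rank ∂_1 = 4 ⇒ b_0 = 5 − 0 − 4 = 1; all invariant factors of ∂_1 are 1 so no torsion. So H_0 = Z.
rank ∂_1 = 4, rank ∂_2 = 0 ⇒ b_1 = 5 − 4 − 0 = 1. So H_1 = Z.

H_0 ≅ Z,  H_1 ≅ Z.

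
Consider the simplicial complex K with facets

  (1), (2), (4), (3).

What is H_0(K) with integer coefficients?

H_0 = Z^4.

K has 4 vertices.
rank ∂_0 = 0, rank ∂_1 = 0 ⇒ b_0 = 4 − 0 − 0 = 4. So H_0 = Z^4.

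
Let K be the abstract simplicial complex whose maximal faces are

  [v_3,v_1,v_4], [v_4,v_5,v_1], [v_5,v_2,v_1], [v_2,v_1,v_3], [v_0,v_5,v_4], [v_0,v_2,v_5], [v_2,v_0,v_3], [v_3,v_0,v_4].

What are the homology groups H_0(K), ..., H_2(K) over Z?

Order the vertices as v_0 < v_1 < v_2 < v_3 < v_4 < v_5. Listing each simplex with vertices in this order, K has dimension 2 with simplices:

  0-simplices (6): [v_0], [v_1], [v_2], [v_3], [v_4], [v_5]
  1-simplices (12): [v_0,v_2], [v_0,v_3], [v_0,v_4], [v_0,v_5], [v_1,v_2], [v_1,v_3], [v_1,v_4], [v_1,v_5], [v_2,v_3], [v_2,v_5], [v_3,v_4], [v_4,v_5]
  2-simplices (8): [v_0,v_2,v_3], [v_0,v_2,v_5], [v_0,v_3,v_4], [v_0,v_4,v_5], [v_1,v_2,v_3], [v_1,v_2,v_5], [v_1,v_3,v_4], [v_1,v_4,v_5]

so the chain groups are C_0 ≅ Z^6, C_1 ≅ Z^12, C_2 ≅ Z^8.

The boundary map ∂_1: C_1 → C_0 is given by ∂[p,q] = [q] − [p]. For instance
  ∂[v_0,v_4] = [v_4] − [v_0].
As a 6×12 matrix over Z this has rank 5, with invariant factors (1,1,1,1,1).

Boundary ∂_2: C_2 → C_1 sends each 2-simplex [p,q,r] to [q,r] − [p,r] + [p,q]. For instance
  ∂[v_0,v_2,v_3] = [v_2,v_3] − [v_0,v_3] + [v_0,v_2],
  ∂[v_0,v_2,v_5] = [v_2,v_5] − [v_0,v_5] + [v_0,v_2].
The resulting 12×8 matrix has rank 7, and its Smith normal form has invariant factors (1,1,1,1,1,1,1).

From H_k ≅ ker(∂_k) / im(∂_{k+1}) we obtain:

  H_0: rank C_0 − rank ∂_1 = 6 − 5 = 1, and the invariant factors of ∂_1 are all 1, so H_0 ≅ Z.
  H_1: rank ker ∂_1 − rank ∂_2 = (12 − 5) − 7 = 0, and the invariant factors of ∂_2 are all 1, so H_1 ≅ 0.
  H_2: rank ker ∂_2 − rank ∂_3 = (8 − 7) − 0 = 1, and there is no ∂_3, so H_2 ≅ Z.

(K is a triangulation of the 2-sphere S^2.)

H_0 = Z,  H_1 = 0,  H_2 = Z.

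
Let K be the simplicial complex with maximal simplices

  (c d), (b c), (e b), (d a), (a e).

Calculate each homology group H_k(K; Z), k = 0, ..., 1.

We work with the vertex ordering a < b < c < d < e. The simplices of K, each written with vertices in increasing order, are:

  0-simplices (5): a, b, c, d, e
  1-simplices (5): ad, ae, bc, be, cd

so the chain groups are C_0 ≅ Z^5, C_1 ≅ Z^5.

∂_1: C_1 → C_0 maps an edge to its endpoints' difference, ∂[p,q] = q − p.
This gives a 5×5 integer matrix of rank 4; reducing to Smith normal form yields diagonal entries (1,1,1,1).

Now H_k = ker ∂_k / im ∂_{k+1}, so:

  H_0: rank C_0 − rank ∂_1 = 5 − 4 = 1, and the invariant factors of ∂_1 are all 1, so H_0 ≅ Z.
  H_1: rank ker ∂_1 − rank ∂_2 = (5 − 4) − 0 = 1, and there is no ∂_2, so H_1 ≅ Z.

H_0 ≅ Z,  H_1 ≅ Z.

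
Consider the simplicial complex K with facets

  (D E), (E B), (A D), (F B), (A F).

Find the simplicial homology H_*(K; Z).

Order the vertices as A < B < D < E < F. Listing each simplex with vertices in this order, K has dimension 1 with simplices:

  0-simplices (5): A, B, D, E, F
  1-simplices (5): AD, AF, BE, BF, DE

giving chain groups C_0 ≅ Z^5, C_1 ≅ Z^5.

Boundary ∂_1: C_1 → C_0 is given by ∂[p,q] = [q] − [p]. For instance
  ∂DE = E − D.
As a 5×5 matrix over Z this has rank 4, with invariant factors (1,1,1,1).

From H_k ≅ ker(∂_k) / im(∂_{k+1}) we obtain:

  H_0: rank C_0 − rank ∂_1 = 5 − 4 = 1, and the invariant factors of ∂_1 are all 1, so H_0 = Z.
  H_1: rank ker ∂_1 − rank ∂_2 = (5 − 4) − 0 = 1, and there is no ∂_2, so H_1 = Z.

As a check, the Euler characteristic is 5 − 5 = 0, which agrees with 1 − 1 = 0.
(K is a triangulation of the circle S^1.)

H_0 = Z,  H_1 = Z.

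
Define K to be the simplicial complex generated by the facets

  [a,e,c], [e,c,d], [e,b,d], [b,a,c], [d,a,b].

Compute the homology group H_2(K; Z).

Order the vertices as a < b < c < d < e. Listing each simplex with vertices in this order, K has dimension 2 with simplices:

  0-simplices (5): a, b, c, d, e
  1-simplices (10): ab, ac, ad, ae, bc, bd, be, cd, ce, de
  2-simplices (5): abc, abd, ace, bde, cde

giving chain groups C_0 ≅ Z^5, C_1 ≅ Z^10, C_2 ≅ Z^5.

∂_1: C_1 → C_0 maps an edge to its endpoints' difference, ∂[p,q] = q − p. For instance
  ∂bd = d − b.
This gives a 5×10 integer matrix of rank 4; reducing to Smith normal form yields diagonal entries (1,1,1,1).

The boundary map ∂_2: C_2 → C_1 sends each 2-simplex [p,q,r] to [q,r] − [p,r] + [p,q]. For instance
  ∂abc = bc − ac + ab,
  ∂cde = de − ce + cd.
The 10×5 boundary matrix has rank 5 and Smith normal form diag(1,1,1,1,1).

From H_k ≅ ker(∂_k) / im(∂_{k+1}) we obtain:

  H_2: rank ker ∂_2 − rank ∂_3 = (5 − 5) − 0 = 0, and there is no ∂_3, so H_2 = 0.

H_2 = 0.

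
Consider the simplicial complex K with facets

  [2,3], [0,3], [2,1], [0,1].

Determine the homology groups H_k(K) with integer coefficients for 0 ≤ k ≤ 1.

H_0 = Z,  H_1 = Z.

Order the vertices as 0 < 1 < 2 < 3. Listing each simplex with vertices in this order, K has dimension 1 with simplices:

  0-simplices (4): [0], [1], [2], [3]
  1-simplices (4): [0,1], [0,3], [1,2], [2,3]

so the chain groups are C_0 ≅ Z^4, C_1 ≅ Z^4.

Boundary ∂_1: C_1 → C_0 maps an edge to its endpoints' difference, ∂[p,q] = q − p.
The resulting 4×4 matrix has rank 3, and its Smith normal form has invariant factors (1,1,1).

From H_k ≅ ker(∂_k) / im(∂_{k+1}) we obtain:

  H_0: rank C_0 − rank ∂_1 = 4 − 3 = 1, and the invariant factors of ∂_1 are all 1, so H_0 = Z.
  H_1: rank ker ∂_1 − rank ∂_2 = (4 − 3) − 0 = 1, and there is no ∂_2, so H_1 = Z.

As a check, the Euler characteristic is 4 − 4 = 0, which agrees with 1 − 1 = 0.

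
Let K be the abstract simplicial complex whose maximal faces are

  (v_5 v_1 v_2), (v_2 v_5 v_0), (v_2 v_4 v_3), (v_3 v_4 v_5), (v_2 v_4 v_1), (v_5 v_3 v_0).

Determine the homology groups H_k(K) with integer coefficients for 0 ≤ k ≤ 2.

We work with the vertex ordering v_0 < v_1 < v_2 < v_3 < v_4 < v_5. The simplices of K, each written with vertices in increasing order, are:

  0-simplices (6): [v_0], [v_1], [v_2], [v_3], [v_4], [v_5]
  1-simplices (12): [v_0,v_2], [v_0,v_3], [v_0,v_5], [v_1,v_2], [v_1,v_4], [v_1,v_5], [v_2,v_3], [v_2,v_4], [v_2,v_5], [v_3,v_4], [v_3,v_5], [v_4,v_5]
  2-simplices (6): [v_0,v_2,v_5], [v_0,v_3,v_5], [v_1,v_2,v_4], [v_1,v_2,v_5], [v_2,v_3,v_4], [v_3,v_4,v_5]

giving chain groups C_0 ≅ Z^6, C_1 ≅ Z^12, C_2 ≅ Z^6.

Boundary ∂_1: C_1 → C_0 is given by ∂[p,q] = [q] − [p]. For instance
  ∂[v_3,v_4] = [v_4] − [v_3].
The resulting 6×12 matrix has rank 5, and its Smith normal form has invariant factors (1,1,1,1,1).

The boundary map ∂_2: C_2 → C_1 sends each 2-simplex [p,q,r] to [q,r] − [p,r] + [p,q]. For instance
  ∂[v_0,v_3,v_5] = [v_3,v_5] − [v_0,v_5] + [v_0,v_3],
  ∂[v_0,v_2,v_5] = [v_2,v_5] − [v_0,v_5] + [v_0,v_2].
This gives a 12×6 integer matrix of rank 6; reducing to Smith normal form yields diagonal entries (1,1,1,1,1,1).

Computing H_k = (kernel of ∂_k) / (image of ∂_{k+1}):

  H_0: rank C_0 − rank ∂_1 = 6 − 5 = 1, and the invariant factors of ∂_1 are all 1, so H_0 ≅ Z.
  H_1: rank ker ∂_1 − rank ∂_2 = (12 − 5) − 6 = 1, and the invariant factors of ∂_2 are all 1, so H_1 ≅ Z.
  H_2: rank ker ∂_2 − rank ∂_3 = (6 − 6) − 0 = 0, and there is no ∂_3, so H_2 ≅ 0.

H_0 = Z,  H_1 = Z,  H_2 = 0.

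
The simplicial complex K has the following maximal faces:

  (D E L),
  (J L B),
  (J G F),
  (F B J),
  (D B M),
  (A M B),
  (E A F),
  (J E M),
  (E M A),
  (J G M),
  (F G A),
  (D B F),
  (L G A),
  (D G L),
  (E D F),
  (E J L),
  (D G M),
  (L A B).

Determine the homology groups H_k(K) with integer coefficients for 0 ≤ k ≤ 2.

Take the total order A < B < D < E < F < G < J < L < M on the vertex set. Then K (dimension 2) consists of the simplices:

  0-simplices (9): A, B, D, E, F, G, J, L, M
  1-simplices (27): AB, AE, AF, AG, AL, AM, BD, BF, BJ, BL, BM, DE, DF, DG, DL, DM, EF, EJ, EL, EM, FG, FJ, GJ, GL, GM, JL, JM
  2-simplices (18): ABL, ABM, AEF, AEM, AFG, AGL, BDF, BDM, BFJ, BJL, DEF, DEL, DGL, DGM, EJL, EJM, FGJ, GJM

so the chain groups are C_0 ≅ Z^9, C_1 ≅ Z^27, C_2 ≅ Z^18.

Boundary ∂_1: C_1 → C_0 maps an edge to its endpoints' difference, ∂[p,q] = q − p. For instance
  ∂EJ = J − E.
As a 9×27 matrix over Z this has rank 8, with invariant factors (1,1,1,1,1,1,1,1).

∂_2: C_2 → C_1 sends each 2-simplex [p,q,r] to [q,r] − [p,r] + [p,q]. For instance
  ∂BJL = JL − BL + BJ,
  ∂BDF = DF − BF + BD.
The resulting 27×18 matrix has rank 17, and its Smith normal form has invariant factors (1,1,1,1,1,1,1,1,1,1,1,1,1,1,1,1,1).

Now H_k = ker ∂_k / im ∂_{k+1}, so:

  H_0: rank C_0 − rank ∂_1 = 9 − 8 = 1, and the invariant factors of ∂_1 are all 1, so H_0 ≅ Z.
  H_1: rank ker ∂_1 − rank ∂_2 = (27 − 8) − 17 = 2, and the invariant factors of ∂_2 are all 1, so H_1 ≅ Z^2.
  H_2: rank ker ∂_2 − rank ∂_3 = (18 − 17) − 0 = 1, and there is no ∂_3, so H_2 ≅ Z.

As a check, the Euler characteristic is 9 − 27 + 18 = 0, which agrees with 1 − 2 + 1 = 0.
(K is a triangulation of the torus T^2.)

H_0 = Z,  H_1 = Z^2,  H_2 = Z.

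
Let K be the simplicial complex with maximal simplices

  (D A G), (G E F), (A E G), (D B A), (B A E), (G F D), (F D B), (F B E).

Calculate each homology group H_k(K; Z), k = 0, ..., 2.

H_0 = Z,  H_1 = 0,  H_2 = Z.

We work with the vertex ordering A < B < D < E < F < G. The simplices of K, each written with vertices in increasing order, are:

  0-simplices (6): A, B, D, E, F, G
  1-simplices (12): AB, AD, AE, AG, BD, BE, BF, DF, DG, EF, EG, FG
  2-simplices (8): ABD, ABE, ADG, AEG, BDF, BEF, DFG, EFG

so the chain groups are C_0 ≅ Z^6, C_1 ≅ Z^12, C_2 ≅ Z^8.

The boundary map ∂_1: C_1 → C_0 maps an edge to its endpoints' difference, ∂[p,q] = q − p.
The resulting 6×12 matrix has rank 5, and its Smith normal form has invariant factors (1,1,1,1,1).

∂_2: C_2 → C_1 maps a triangle to the signed sum of its edges. For instance
  ∂AEG = EG − AG + AE,
  ∂DFG = FG − DG + DF.
The resulting 12×8 matrix has rank 7, and its Smith normal form has invariant factors (1,1,1,1,1,1,1).

From H_k ≅ ker(∂_k) / im(∂_{k+1}) we obtain:

  H_0: rank C_0 − rank ∂_1 = 6 − 5 = 1, and the invariant factors of ∂_1 are all 1, so H_0 = Z.
  H_1: rank ker ∂_1 − rank ∂_2 = (12 − 5) − 7 = 0, and the invariant factors of ∂_2 are all 1, so H_1 = 0.
  H_2: rank ker ∂_2 − rank ∂_3 = (8 − 7) − 0 = 1, and there is no ∂_3, so H_2 = Z.

(K is a triangulation of the 2-sphere S^2.)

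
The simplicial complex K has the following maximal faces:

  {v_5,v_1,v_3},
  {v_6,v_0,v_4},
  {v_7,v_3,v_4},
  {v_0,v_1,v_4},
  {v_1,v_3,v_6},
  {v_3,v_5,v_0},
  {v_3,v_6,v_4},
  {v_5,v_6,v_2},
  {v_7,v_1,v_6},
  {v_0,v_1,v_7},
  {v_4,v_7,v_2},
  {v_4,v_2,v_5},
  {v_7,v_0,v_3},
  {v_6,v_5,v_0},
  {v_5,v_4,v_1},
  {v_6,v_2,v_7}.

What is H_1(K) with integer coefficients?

We work with the vertex ordering v_0 < v_1 < v_2 < v_3 < v_4 < v_5 < v_6 < v_7. The simplices of K, each written with vertices in increasing order, are:

  0-simplices (8): [v_0], [v_1], [v_2], [v_3], [v_4], [v_5], [v_6], [v_7]
  1-simplices (24): (24 of them)
  2-simplices (16): (16 of them)

Hence C_0 ≅ Z^8, C_1 ≅ Z^24, C_2 ≅ Z^16.

Boundary ∂_1: C_1 → C_0 maps an edge to its endpoints' difference, ∂[p,q] = q − p.
The resulting 8×24 matrix has rank 7, and its Smith normal form has invariant factors (1,1,1,1,1,1,1).

Boundary ∂_2: C_2 → C_1 acts by ∂[p,q,r] = [q,r] − [p,r] + [p,q]. For instance
  ∂[v_0,v_1,v_7] = [v_1,v_7] − [v_0,v_7] + [v_0,v_1],
  ∂[v_2,v_5,v_6] = [v_5,v_6] − [v_2,v_6] + [v_2,v_5].
As a 24×16 matrix over Z this has rank 15, with invariant factors (1,1,1,1,1,1,1,1,1,1,1,1,1,1,1).

Computing H_k = (kernel of ∂_k) / (image of ∂_{k+1}):

  H_1: rank ker ∂_1 − rank ∂_2 = (24 − 7) − 15 = 2, and the invariant factors of ∂_2 are all 1, so H_1 = Z^2.

H_1 ≅ Z^2.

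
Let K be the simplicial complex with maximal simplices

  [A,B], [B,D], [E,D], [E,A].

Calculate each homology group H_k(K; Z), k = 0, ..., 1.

Order the vertices as A < B < D < E. Listing each simplex with vertices in this order, K has dimension 1 with simplices:

  0-simplices (4): A, B, D, E
  1-simplices (4): AB, AE, BD, DE

giving chain groups C_0 ≅ Z^4, C_1 ≅ Z^4.

The boundary map ∂_1: C_1 → C_0 is given by ∂[p,q] = [q] − [p]. For instance
  ∂AE = E − A.
As a 4×4 matrix over Z this has rank 3, with invariant factors (1,1,1).

From H_k ≅ ker(∂_k) / im(∂_{k+1}) we obtain:

  H_0: rank C_0 − rank ∂_1 = 4 − 3 = 1, and the invariant factors of ∂_1 are all 1, so H_0 ≅ Z.
  H_1: rank ker ∂_1 − rank ∂_2 = (4 − 3) − 0 = 1, and there is no ∂_2, so H_1 ≅ Z.

(K is a triangulation of the circle S^1.)

H_0 ≅ Z,  H_1 ≅ Z.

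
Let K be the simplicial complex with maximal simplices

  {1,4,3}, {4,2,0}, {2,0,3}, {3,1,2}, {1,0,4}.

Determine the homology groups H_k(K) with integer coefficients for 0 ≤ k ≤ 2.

Fix the vertex order 0 < 1 < 2 < 3 < 4 and write every simplex with vertices in increasing order. Then dim K = 2 and the simplices of K are:

  0-simplices (5): [0], [1], [2], [3], [4]
  1-simplices (10): [0,1], [0,2], [0,3], [0,4], [1,2], [1,3], [1,4], [2,3], [2,4], [3,4]
  2-simplices (5): [0,1,4], [0,2,3], [0,2,4], [1,2,3], [1,3,4]

giving chain groups C_0 ≅ Z^5, C_1 ≅ Z^10, C_2 ≅ Z^5.

∂_1: C_1 → C_0 maps an edge to its endpoints' difference, ∂[p,q] = q − p. For instance
  ∂[2,4] = [4] − [2].
The resulting 5×10 matrix has rank 4, and its Smith normal form has invariant factors (1,1,1,1).

Boundary ∂_2: C_2 → C_1 acts by ∂[p,q,r] = [q,r] − [p,r] + [p,q]. For instance
  ∂[0,1,4] = [1,4] − [0,4] + [0,1],
  ∂[1,3,4] = [3,4] − [1,4] + [1,3].
The resulting 10×5 matrix has rank 5, and its Smith normal form has invariant factors (1,1,1,1,1).

Computing H_k = (kernel of ∂_k) / (image of ∂_{k+1}):

  H_0: rank C_0 − rank ∂_1 = 5 − 4 = 1, and the invariant factors of ∂_1 are all 1, so H_0 = Z.
  H_1: rank ker ∂_1 − rank ∂_2 = (10 − 4) − 5 = 1, and the invariant factors of ∂_2 are all 1, so H_1 = Z.
  H_2: rank ker ∂_2 − rank ∂_3 = (5 − 5) − 0 = 0, and there is no ∂_3, so H_2 = 0.

H_0 = Z,  H_1 = Z,  H_2 = 0.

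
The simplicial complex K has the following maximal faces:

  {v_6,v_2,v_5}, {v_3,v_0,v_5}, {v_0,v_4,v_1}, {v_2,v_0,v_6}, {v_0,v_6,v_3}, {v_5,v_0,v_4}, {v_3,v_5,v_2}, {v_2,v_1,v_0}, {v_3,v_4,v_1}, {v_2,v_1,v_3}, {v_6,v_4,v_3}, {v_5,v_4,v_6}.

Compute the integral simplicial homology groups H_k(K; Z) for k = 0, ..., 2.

H_0 = Z,  H_1 = Z/2,  H_2 = 0.

Fix the vertex order v_0 < v_1 < v_2 < v_3 < v_4 < v_5 < v_6 and write every simplex with vertices in increasing order. Then dim K = 2 and the simplices of K are:

  0-simplices (7): [v_0], [v_1], [v_2], [v_3], [v_4], [v_5], [v_6]
  1-simplices (18): (18 of them)
  2-simplices (12): (12 of them)

Hence C_0 ≅ Z^7, C_1 ≅ Z^18, C_2 ≅ Z^12.

The boundary map ∂_1: C_1 → C_0 maps an edge to its endpoints' difference, ∂[p,q] = q − p.
The 7×18 boundary matrix has rank 6 and Smith normal form diag(1,1,1,1,1,1).

∂_2: C_2 → C_1 acts by ∂[p,q,r] = [q,r] − [p,r] + [p,q]. For instance
  ∂[v_0,v_1,v_2] = [v_1,v_2] − [v_0,v_2] + [v_0,v_1],
  ∂[v_0,v_4,v_5] = [v_4,v_5] − [v_0,v_5] + [v_0,v_4].
The 18×12 boundary matrix has rank 12 and Smith normal form diag(1,1,1,1,1,1,1,1,1,1,1,2).

Now H_k = ker ∂_k / im ∂_{k+1}, so:

  H_0: rank C_0 − rank ∂_1 = 7 − 6 = 1, and the invariant factors of ∂_1 are all 1, so H_0 ≅ Z.
  H_1: rank ker ∂_1 − rank ∂_2 = (18 − 6) − 12 = 0, and ∂_2 has invariant factor 2 > 1, so H_1 ≅ Z/2.
  H_2: rank ker ∂_2 − rank ∂_3 = (12 − 12) − 0 = 0, and there is no ∂_3, so H_2 ≅ 0.

As a check, the Euler characteristic is 7 − 18 + 12 = 1, which agrees with 1 − 0 + 0 = 1.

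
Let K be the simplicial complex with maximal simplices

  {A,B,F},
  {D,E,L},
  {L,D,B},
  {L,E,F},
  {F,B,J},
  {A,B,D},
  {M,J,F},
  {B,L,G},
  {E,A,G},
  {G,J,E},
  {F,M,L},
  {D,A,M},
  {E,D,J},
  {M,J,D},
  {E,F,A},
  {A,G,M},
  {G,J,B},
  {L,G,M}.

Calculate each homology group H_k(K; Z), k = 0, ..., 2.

H_0 ≅ Z,  H_1 ≅ Z^2,  H_2 ≅ Z.

We work with the vertex ordering A < B < D < E < F < G < J < L < M. The simplices of K, each written with vertices in increasing order, are:

  0-simplices (9): A, B, D, E, F, G, J, L, M
  1-simplices (27): AB, AD, AE, AF, AG, AM, BD, BF, BG, BJ, BL, DE, DJ, DL, DM, EF, EG, EJ, EL, FJ, FL, FM, GJ, GL, GM, JM, LM
  2-simplices (18): ABD, ABF, ADM, AEF, AEG, AGM, BDL, BFJ, BGJ, BGL, DEJ, DEL, DJM, EFL, EGJ, FJM, FLM, GLM

Hence C_0 ≅ Z^9, C_1 ≅ Z^27, C_2 ≅ Z^18.

The boundary map ∂_1: C_1 → C_0 maps an edge to its endpoints' difference, ∂[p,q] = q − p. For instance
  ∂EJ = J − E.
This gives a 9×27 integer matrix of rank 8; reducing to Smith normal form yields diagonal entries (1,1,1,1,1,1,1,1).

Boundary ∂_2: C_2 → C_1 maps a triangle to the signed sum of its edges. For instance
  ∂DJM = JM − DM + DJ,
  ∂GLM = LM − GM + GL.
This gives a 27×18 integer matrix of rank 17; reducing to Smith normal form yields diagonal entries (1,1,1,1,1,1,1,1,1,1,1,1,1,1,1,1,1).

Reading off H_k = ker ∂_k / im ∂_{k+1}:

  H_0: rank C_0 − rank ∂_1 = 9 − 8 = 1, and the invariant factors of ∂_1 are all 1, so H_0 = Z.
  H_1: rank ker ∂_1 − rank ∂_2 = (27 − 8) − 17 = 2, and the invariant factors of ∂_2 are all 1, so H_1 = Z^2.
  H_2: rank ker ∂_2 − rank ∂_3 = (18 − 17) − 0 = 1, and there is no ∂_3, so H_2 = Z.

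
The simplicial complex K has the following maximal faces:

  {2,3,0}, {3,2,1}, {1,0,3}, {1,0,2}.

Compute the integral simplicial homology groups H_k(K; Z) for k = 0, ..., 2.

Order the vertices as 0 < 1 < 2 < 3. Listing each simplex with vertices in this order, K has dimension 2 with simplices:

  0-simplices (4): [0], [1], [2], [3]
  1-simplices (6): [0,1], [0,2], [0,3], [1,2], [1,3], [2,3]
  2-simplices (4): [0,1,2], [0,1,3], [0,2,3], [1,2,3]

Hence C_0 ≅ Z^4, C_1 ≅ Z^6, C_2 ≅ Z^4.

∂_1: C_1 → C_0 is given by ∂[p,q] = [q] − [p].
This gives a 4×6 integer matrix of rank 3; reducing to Smith normal form yields diagonal entries (1,1,1).

∂_2: C_2 → C_1 maps a triangle to the signed sum of its edges. For instance
  ∂[1,2,3] = [2,3] − [1,3] + [1,2],
  ∂[0,2,3] = [2,3] − [0,3] + [0,2].
As a 6×4 matrix over Z this has rank 3, with invariant factors (1,1,1).

From H_k ≅ ker(∂_k) / im(∂_{k+1}) we obtain:

  H_0: rank C_0 − rank ∂_1 = 4 − 3 = 1, and the invariant factors of ∂_1 are all 1, so H_0 = Z.
  H_1: rank ker ∂_1 − rank ∂_2 = (6 − 3) − 3 = 0, and the invariant factors of ∂_2 are all 1, so H_1 = 0.
  H_2: rank ker ∂_2 − rank ∂_3 = (4 − 3) − 0 = 1, and there is no ∂_3, so H_2 = Z.

H_0 ≅ Z,  H_1 = 0,  H_2 ≅ Z.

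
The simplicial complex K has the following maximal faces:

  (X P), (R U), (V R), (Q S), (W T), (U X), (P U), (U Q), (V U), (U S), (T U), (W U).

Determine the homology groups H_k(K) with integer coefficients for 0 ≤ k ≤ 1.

H_0 ≅ Z,  H_1 ≅ Z^4.

Take the total order P < Q < R < S < T < U < V < W < X on the vertex set. Then K (dimension 1) consists of the simplices:

  0-simplices (9): P, Q, R, S, T, U, V, W, X
  1-simplices (12): PU, PX, QS, QU, RU, RV, SU, TU, TW, UV, UW, UX

giving chain groups C_0 ≅ Z^9, C_1 ≅ Z^12.

The boundary map ∂_1: C_1 → C_0 maps an edge to its endpoints' difference, ∂[p,q] = q − p. For instance
  ∂RV = V − R.
As a 9×12 matrix over Z this has rank 8, with invariant factors (1,1,1,1,1,1,1,1).

From H_k ≅ ker(∂_k) / im(∂_{k+1}) we obtain:

  H_0: rank C_0 − rank ∂_1 = 9 − 8 = 1, and the invariant factors of ∂_1 are all 1, so H_0 = Z.
  H_1: rank ker ∂_1 − rank ∂_2 = (12 − 8) − 0 = 4, and there is no ∂_2, so H_1 = Z^4.

As a check, the Euler characteristic is 9 − 12 = -3, which agrees with 1 − 4 = -3.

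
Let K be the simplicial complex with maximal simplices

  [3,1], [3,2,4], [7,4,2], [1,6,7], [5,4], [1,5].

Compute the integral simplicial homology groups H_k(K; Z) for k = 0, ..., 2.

H_0 = Z,  H_1 = Z^2,  H_2 = 0.

Fix the vertex order 1 < 2 < 3 < 4 < 5 < 6 < 7 and write every simplex with vertices in increasing order. Then dim K = 2 and the simplices of K are:

  0-simplices (7): [1], [2], [3], [4], [5], [6], [7]
  1-simplices (11): [1,3], [1,5], [1,6], [1,7], [2,3], [2,4], [2,7], [3,4], [4,5], [4,7], [6,7]
  2-simplices (3): [1,6,7], [2,3,4], [2,4,7]

so the chain groups are C_0 ≅ Z^7, C_1 ≅ Z^11, C_2 ≅ Z^3.

The boundary map ∂_1: C_1 → C_0 maps an edge to its endpoints' difference, ∂[p,q] = q − p. For instance
  ∂[1,5] = [5] − [1].
The 7×11 boundary matrix has rank 6 and Smith normal form diag(1,1,1,1,1,1).

Boundary ∂_2: C_2 → C_1 maps a triangle to the signed sum of its edges. For instance
  ∂[2,3,4] = [3,4] − [2,4] + [2,3],
  ∂[1,6,7] = [6,7] − [1,7] + [1,6].
As a 11×3 matrix over Z this has rank 3, with invariant factors (1,1,1).

From H_k ≅ ker(∂_k) / im(∂_{k+1}) we obtain:

  H_0: rank C_0 − rank ∂_1 = 7 − 6 = 1, and the invariant factors of ∂_1 are all 1, so H_0 = Z.
  H_1: rank ker ∂_1 − rank ∂_2 = (11 − 6) − 3 = 2, and the invariant factors of ∂_2 are all 1, so H_1 = Z^2.
  H_2: rank ker ∂_2 − rank ∂_3 = (3 − 3) − 0 = 0, and there is no ∂_3, so H_2 = 0.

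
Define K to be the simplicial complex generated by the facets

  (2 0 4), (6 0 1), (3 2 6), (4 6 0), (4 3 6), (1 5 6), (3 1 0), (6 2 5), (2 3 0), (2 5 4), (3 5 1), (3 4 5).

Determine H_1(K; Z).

H_1 ≅ Z/2Z.

Fix the vertex order 0 < 1 < 2 < 3 < 4 < 5 < 6 and write every simplex with vertices in increasing order. Then dim K = 2 and the simplices of K are:

  0-simplices (7): [0], [1], [2], [3], [4], [5], [6]
  1-simplices (18): [0,1], [0,2], [0,3], [0,4], [0,6], [1,3], [1,5], [1,6], [2,3], [2,4], [2,5], [2,6], [3,4], [3,5], [3,6], [4,5], [4,6], [5,6]
  2-simplices (12): [0,1,3], [0,1,6], [0,2,3], [0,2,4], [0,4,6], [1,3,5], [1,5,6], [2,3,6], [2,4,5], [2,5,6], [3,4,5], [3,4,6]

giving chain groups C_0 ≅ Z^7, C_1 ≅ Z^18, C_2 ≅ Z^12.

Boundary ∂_1: C_1 → C_0 is given by ∂[p,q] = [q] − [p].
This gives a 7×18 integer matrix of rank 6; reducing to Smith normal form yields diagonal entries (1,1,1,1,1,1).

∂_2: C_2 → C_1 maps a triangle to the signed sum of its edges. For instance
  ∂[3,4,5] = [4,5] − [3,5] + [3,4],
  ∂[2,5,6] = [5,6] − [2,6] + [2,5].
As a 18×12 matrix over Z this has rank 12, with invariant factors (1,1,1,1,1,1,1,1,1,1,1,2).

Computing H_k = (kernel of ∂_k) / (image of ∂_{k+1}):

  H_1: rank ker ∂_1 − rank ∂_2 = (18 − 6) − 12 = 0, and ∂_2 has invariant factor 2 > 1, so H_1 ≅ Z/2Z.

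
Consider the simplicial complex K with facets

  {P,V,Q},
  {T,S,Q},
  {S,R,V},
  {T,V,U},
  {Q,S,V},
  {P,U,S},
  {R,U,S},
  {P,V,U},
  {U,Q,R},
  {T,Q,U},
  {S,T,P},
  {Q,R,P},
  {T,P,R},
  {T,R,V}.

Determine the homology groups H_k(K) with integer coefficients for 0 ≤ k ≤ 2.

Fix the vertex order P < Q < R < S < T < U < V and write every simplex with vertices in increasing order. Then dim K = 2 and the simplices of K are:

  0-simplices (7): P, Q, R, S, T, U, V
  1-simplices (21): PQ, PR, PS, PT, PU, PV, QR, QS, QT, QU, QV, RS, RT, RU, RV, ST, SU, SV, TU, TV, UV
  2-simplices (14): PQR, PQV, PRT, PST, PSU, PUV, QRU, QST, QSV, QTU, RSU, RSV, RTV, TUV

so the chain groups are C_0 ≅ Z^7, C_1 ≅ Z^21, C_2 ≅ Z^14.

Boundary ∂_1: C_1 → C_0 maps an edge to its endpoints' difference, ∂[p,q] = q − p. For instance
  ∂PV = V − P.
As a 7×21 matrix over Z this has rank 6, with invariant factors (1,1,1,1,1,1).

The boundary map ∂_2: C_2 → C_1 maps a triangle to the signed sum of its edges. For instance
  ∂PQV = QV − PV + PQ,
  ∂RSV = SV − RV + RS.
This gives a 21×14 integer matrix of rank 13; reducing to Smith normal form yields diagonal entries (1,1,1,1,1,1,1,1,1,1,1,1,1).

Now H_k = ker ∂_k / im ∂_{k+1}, so:

  H_0: rank C_0 − rank ∂_1 = 7 − 6 = 1, and the invariant factors of ∂_1 are all 1, so H_0 = Z.
  H_1: rank ker ∂_1 − rank ∂_2 = (21 − 6) − 13 = 2, and the invariant factors of ∂_2 are all 1, so H_1 = Z^2.
  H_2: rank ker ∂_2 − rank ∂_3 = (14 − 13) − 0 = 1, and there is no ∂_3, so H_2 = Z.

(K is a triangulation of the torus T^2.)

H_0 = Z,  H_1 = Z^2,  H_2 = Z.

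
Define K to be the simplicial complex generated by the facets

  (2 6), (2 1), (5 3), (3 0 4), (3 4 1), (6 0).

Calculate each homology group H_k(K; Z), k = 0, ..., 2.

We work with the vertex ordering 0 < 1 < 2 < 3 < 4 < 5 < 6. The simplices of K, each written with vertices in increasing order, are:

  0-simplices (7): [0], [1], [2], [3], [4], [5], [6]
  1-simplices (9): [0,3], [0,4], [0,6], [1,2], [1,3], [1,4], [2,6], [3,4], [3,5]
  2-simplices (2): [0,3,4], [1,3,4]

giving chain groups C_0 ≅ Z^7, C_1 ≅ Z^9, C_2 ≅ Z^2.

The boundary map ∂_1: C_1 → C_0 is given by ∂[p,q] = [q] − [p]. For instance
  ∂[2,6] = [6] − [2].
The 7×9 boundary matrix has rank 6 and Smith normal form diag(1,1,1,1,1,1).

∂_2: C_2 → C_1 acts by ∂[p,q,r] = [q,r] − [p,r] + [p,q]. For instance
  ∂[1,3,4] = [3,4] − [1,4] + [1,3],
  ∂[0,3,4] = [3,4] − [0,4] + [0,3].
The resulting 9×2 matrix has rank 2, and its Smith normal form has invariant factors (1,1).

From H_k ≅ ker(∂_k) / im(∂_{k+1}) we obtain:

  H_0: rank C_0 − rank ∂_1 = 7 − 6 = 1, and the invariant factors of ∂_1 are all 1, so H_0 = Z.
  H_1: rank ker ∂_1 − rank ∂_2 = (9 − 6) − 2 = 1, and the invariant factors of ∂_2 are all 1, so H_1 = Z.
  H_2: rank ker ∂_2 − rank ∂_3 = (2 − 2) − 0 = 0, and there is no ∂_3, so H_2 = 0.

As a check, the Euler characteristic is 7 − 9 + 2 = 0, which agrees with 1 − 1 + 0 = 0.

H_0 = Z,  H_1 = Z,  H_2 = 0.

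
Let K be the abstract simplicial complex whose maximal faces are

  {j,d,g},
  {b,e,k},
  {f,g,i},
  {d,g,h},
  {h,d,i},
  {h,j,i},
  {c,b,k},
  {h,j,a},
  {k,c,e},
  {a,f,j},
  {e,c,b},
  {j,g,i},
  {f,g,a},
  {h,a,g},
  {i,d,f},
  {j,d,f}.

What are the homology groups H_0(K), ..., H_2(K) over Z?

Order the vertices as a < b < c < d < e < f < g < h < i < j < k. Listing each simplex with vertices in this order, K has dimension 2 with simplices:

  0-simplices (11): a, b, c, d, e, f, g, h, i, j, k
  1-simplices (24): af, ag, ah, aj, bc, be, bk, ce, ck, df, dg, dh, di, dj, ek, fg, fi, fj, gh, gi, gj, hi, hj, ij
  2-simplices (16): afg, afj, agh, ahj, bce, bck, bek, cek, dfi, dfj, dgh, dgj, dhi, fgi, gij, hij

giving chain groups C_0 ≅ Z^11, C_1 ≅ Z^24, C_2 ≅ Z^16.

∂_1: C_1 → C_0 maps an edge to its endpoints' difference, ∂[p,q] = q − p. For instance
  ∂ek = k − e.
This gives a 11×24 integer matrix of rank 9; reducing to Smith normal form yields diagonal entries (1,1,1,1,1,1,1,1,1).

Boundary ∂_2: C_2 → C_1 acts by ∂[p,q,r] = [q,r] − [p,r] + [p,q]. For instance
  ∂gij = ij − gj + gi,
  ∂dhi = hi − di + dh.
The 24×16 boundary matrix has rank 15 and Smith normal form diag(1,1,1,1,1,1,1,1,1,1,1,1,1,1,2).

Computing H_k = (kernel of ∂_k) / (image of ∂_{k+1}):

  H_0: rank C_0 − rank ∂_1 = 11 − 9 = 2, and the invariant factors of ∂_1 are all 1, so H_0 = Z^2.
  H_1: rank ker ∂_1 − rank ∂_2 = (24 − 9) − 15 = 0, and ∂_2 has invariant factor 2 > 1, so H_1 = Z/2.
  H_2: rank ker ∂_2 − rank ∂_3 = (16 − 15) − 0 = 1, and there is no ∂_3, so H_2 = Z.

H_0 ≅ Z^2,  H_1 ≅ Z/2,  H_2 ≅ Z.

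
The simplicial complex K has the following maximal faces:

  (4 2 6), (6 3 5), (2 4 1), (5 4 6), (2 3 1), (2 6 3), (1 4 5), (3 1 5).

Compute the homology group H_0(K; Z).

H_0 = Z.

Take the total order 1 < 2 < 3 < 4 < 5 < 6 on the vertex set. Then K (dimension 2) consists of the simplices:

  0-simplices (6): [1], [2], [3], [4], [5], [6]
  1-simplices (12): [1,2], [1,3], [1,4], [1,5], [2,3], [2,4], [2,6], [3,5], [3,6], [4,5], [4,6], [5,6]
  2-simplices (8): [1,2,3], [1,2,4], [1,3,5], [1,4,5], [2,3,6], [2,4,6], [3,5,6], [4,5,6]

so the chain groups are C_0 ≅ Z^6, C_1 ≅ Z^12, C_2 ≅ Z^8.

∂_1: C_1 → C_0 is given by ∂[p,q] = [q] − [p]. For instance
  ∂[3,5] = [5] − [3].
This gives a 6×12 integer matrix of rank 5; reducing to Smith normal form yields diagonal entries (1,1,1,1,1).

Boundary ∂_2: C_2 → C_1 acts by ∂[p,q,r] = [q,r] − [p,r] + [p,q]. For instance
  ∂[3,5,6] = [5,6] − [3,6] + [3,5],
  ∂[1,2,3] = [2,3] − [1,3] + [1,2].
This gives a 12×8 integer matrix of rank 7; reducing to Smith normal form yields diagonal entries (1,1,1,1,1,1,1).

Computing H_k = (kernel of ∂_k) / (image of ∂_{k+1}):

  H_0: rank C_0 − rank ∂_1 = 6 − 5 = 1, and the invariant factors of ∂_1 are all 1, so H_0 ≅ Z.

(K is a triangulation of the 2-sphere S^2.)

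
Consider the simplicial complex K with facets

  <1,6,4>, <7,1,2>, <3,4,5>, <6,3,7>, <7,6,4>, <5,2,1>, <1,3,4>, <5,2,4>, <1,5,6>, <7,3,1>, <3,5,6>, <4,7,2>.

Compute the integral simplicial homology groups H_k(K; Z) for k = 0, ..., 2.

H_0 ≅ Z,  H_1 ≅ Z_2,  H_2 = 0.

We work with the vertex ordering 1 < 2 < 3 < 4 < 5 < 6 < 7. The simplices of K, each written with vertices in increasing order, are:

  0-simplices (7): [1], [2], [3], [4], [5], [6], [7]
  1-simplices (18): [1,2], [1,3], [1,4], [1,5], [1,6], [1,7], [2,4], [2,5], [2,7], [3,4], [3,5], [3,6], [3,7], [4,5], [4,6], [4,7], [5,6], [6,7]
  2-simplices (12): [1,2,5], [1,2,7], [1,3,4], [1,3,7], [1,4,6], [1,5,6], [2,4,5], [2,4,7], [3,4,5], [3,5,6], [3,6,7], [4,6,7]

giving chain groups C_0 ≅ Z^7, C_1 ≅ Z^18, C_2 ≅ Z^12.

The boundary map ∂_1: C_1 → C_0 sends each edge [p,q] (with p < q) to q − p. For instance
  ∂[2,7] = [7] − [2].
The 7×18 boundary matrix has rank 6 and Smith normal form diag(1,1,1,1,1,1).

∂_2: C_2 → C_1 acts by ∂[p,q,r] = [q,r] − [p,r] + [p,q]. For instance
  ∂[3,4,5] = [4,5] − [3,5] + [3,4],
  ∂[1,2,5] = [2,5] − [1,5] + [1,2].
The 18×12 boundary matrix has rank 12 and Smith normal form diag(1,1,1,1,1,1,1,1,1,1,1,2).

Now H_k = ker ∂_k / im ∂_{k+1}, so:

  H_0: rank C_0 − rank ∂_1 = 7 − 6 = 1, and the invariant factors of ∂_1 are all 1, so H_0 = Z.
  H_1: rank ker ∂_1 − rank ∂_2 = (18 − 6) − 12 = 0, and ∂_2 has invariant factor 2 > 1, so H_1 = Z_2.
  H_2: rank ker ∂_2 − rank ∂_3 = (12 − 12) − 0 = 0, and there is no ∂_3, so H_2 = 0.

As a check, the Euler characteristic is 7 − 18 + 12 = 1, which agrees with 1 − 0 + 0 = 1.
(K is a triangulation of the real projective plane RP^2.)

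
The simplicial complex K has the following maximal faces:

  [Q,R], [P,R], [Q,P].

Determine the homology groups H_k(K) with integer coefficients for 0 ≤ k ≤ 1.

H_0 ≅ Z,  H_1 ≅ Z.

Order the vertices as P < Q < R. Listing each simplex with vertices in this order, K has dimension 1 with simplices:

  0-simplices (3): P, Q, R
  1-simplices (3): PQ, PR, QR

Hence C_0 ≅ Z^3, C_1 ≅ Z^3.

∂_1: C_1 → C_0 sends each edge [p,q] (with p < q) to q − p.
As a 3×3 matrix over Z this has rank 2, with invariant factors (1,1).

Reading off H_k = ker ∂_k / im ∂_{k+1}:

  H_0: rank C_0 − rank ∂_1 = 3 − 2 = 1, and the invariant factors of ∂_1 are all 1, so H_0 ≅ Z.
  H_1: rank ker ∂_1 − rank ∂_2 = (3 − 2) − 0 = 1, and there is no ∂_2, so H_1 ≅ Z.

As a check, the Euler characteristic is 3 − 3 = 0, which agrees with 1 − 1 = 0.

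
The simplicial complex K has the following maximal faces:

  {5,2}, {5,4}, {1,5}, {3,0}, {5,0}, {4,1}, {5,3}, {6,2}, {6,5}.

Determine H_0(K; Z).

H_0 = Z.

Take the total order 0 < 1 < 2 < 3 < 4 < 5 < 6 on the vertex set. Then K (dimension 1) consists of the simplices:

  0-simplices (7): [0], [1], [2], [3], [4], [5], [6]
  1-simplices (9): [0,3], [0,5], [1,4], [1,5], [2,5], [2,6], [3,5], [4,5], [5,6]

so the chain groups are C_0 ≅ Z^7, C_1 ≅ Z^9.

∂_1: C_1 → C_0 sends each edge [p,q] (with p < q) to q − p.
The resulting 7×9 matrix has rank 6, and its Smith normal form has invariant factors (1,1,1,1,1,1).

From H_k ≅ ker(∂_k) / im(∂_{k+1}) we obtain:

  H_0: rank C_0 − rank ∂_1 = 7 − 6 = 1, and the invariant factors of ∂_1 are all 1, so H_0 = Z.

(K is a triangulation of a wedge of 3 circles.)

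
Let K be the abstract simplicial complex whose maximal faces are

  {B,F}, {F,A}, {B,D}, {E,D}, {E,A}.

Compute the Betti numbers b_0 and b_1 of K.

b_0 = 1, b_1 = 1.

Take the total order A < B < D < E < F on the vertex set. Then K (dimension 1) consists of the simplices:

  0-simplices (5): A, B, D, E, F
  1-simplices (5): AE, AF, BD, BF, DE

Hence C_0 ≅ Z^5, C_1 ≅ Z^5.

The boundary map ∂_1: C_1 → C_0 maps an edge to its endpoints' difference, ∂[p,q] = q − p. For instance
  ∂DE = E − D.
The 5×5 boundary matrix has rank 4 and Smith normal form diag(1,1,1,1).

Now H_k = ker ∂_k / im ∂_{k+1}, so:

  H_0: rank C_0 − rank ∂_1 = 5 − 4 = 1, and the invariant factors of ∂_1 are all 1, so H_0 ≅ Z.
  H_1: rank ker ∂_1 − rank ∂_2 = (5 − 4) − 0 = 1, and there is no ∂_2, so H_1 ≅ Z.

Hence the Betti numbers are b_0 = 1, b_1 = 1.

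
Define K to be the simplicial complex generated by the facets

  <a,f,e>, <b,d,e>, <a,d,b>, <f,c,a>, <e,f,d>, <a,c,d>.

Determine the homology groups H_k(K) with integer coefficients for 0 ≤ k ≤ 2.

Take the total order a < b < c < d < e < f on the vertex set. Then K (dimension 2) consists of the simplices:

  0-simplices (6): a, b, c, d, e, f
  1-simplices (12): ab, ac, ad, ae, af, bd, be, cd, cf, de, df, ef
  2-simplices (6): abd, acd, acf, aef, bde, def

giving chain groups C_0 ≅ Z^6, C_1 ≅ Z^12, C_2 ≅ Z^6.

∂_1: C_1 → C_0 sends each edge [p,q] (with p < q) to q − p. For instance
  ∂de = e − d.
The 6×12 boundary matrix has rank 5 and Smith normal form diag(1,1,1,1,1).

The boundary map ∂_2: C_2 → C_1 maps a triangle to the signed sum of its edges. For instance
  ∂bde = de − be + bd,
  ∂abd = bd − ad + ab.
This gives a 12×6 integer matrix of rank 6; reducing to Smith normal form yields diagonal entries (1,1,1,1,1,1).

Reading off H_k = ker ∂_k / im ∂_{k+1}:

  H_0: rank C_0 − rank ∂_1 = 6 − 5 = 1, and the invariant factors of ∂_1 are all 1, so H_0 = Z.
  H_1: rank ker ∂_1 − rank ∂_2 = (12 − 5) − 6 = 1, and the invariant factors of ∂_2 are all 1, so H_1 = Z.
  H_2: rank ker ∂_2 − rank ∂_3 = (6 − 6) − 0 = 0, and there is no ∂_3, so H_2 = 0.

H_0 = Z,  H_1 = Z,  H_2 = 0.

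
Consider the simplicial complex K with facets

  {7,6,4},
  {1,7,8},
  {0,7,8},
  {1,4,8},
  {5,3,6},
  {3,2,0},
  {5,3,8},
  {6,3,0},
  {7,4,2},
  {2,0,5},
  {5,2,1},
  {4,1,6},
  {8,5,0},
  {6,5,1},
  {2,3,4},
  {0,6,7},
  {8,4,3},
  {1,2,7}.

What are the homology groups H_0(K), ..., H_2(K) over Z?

H_0 = Z,  H_1 = Z ⊕ Z_2,  H_2 = 0.

Take the total order 0 < 1 < 2 < 3 < 4 < 5 < 6 < 7 < 8 on the vertex set. Then K (dimension 2) consists of the simplices:

  0-simplices (9): [0], [1], [2], [3], [4], [5], [6], [7], [8]
  1-simplices (27): (27 of them)
  2-simplices (18): [0,2,3], [0,2,5], [0,3,6], [0,5,8], [0,6,7], [0,7,8], [1,2,5], [1,2,7], [1,4,6], [1,4,8], [1,5,6], [1,7,8], [2,3,4], [2,4,7], [3,4,8], [3,5,6], [3,5,8], [4,6,7]

Hence C_0 ≅ Z^9, C_1 ≅ Z^27, C_2 ≅ Z^18.

Boundary ∂_1: C_1 → C_0 maps an edge to its endpoints' difference, ∂[p,q] = q − p. For instance
  ∂[3,5] = [5] − [3].
This gives a 9×27 integer matrix of rank 8; reducing to Smith normal form yields diagonal entries (1,1,1,1,1,1,1,1).

∂_2: C_2 → C_1 maps a triangle to the signed sum of its edges. For instance
  ∂[0,5,8] = [5,8] − [0,8] + [0,5],
  ∂[2,3,4] = [3,4] − [2,4] + [2,3].
The 27×18 boundary matrix has rank 18 and Smith normal form diag(1,1,1,1,1,1,1,1,1,1,1,1,1,1,1,1,1,2).

From H_k ≅ ker(∂_k) / im(∂_{k+1}) we obtain:

  H_0: rank C_0 − rank ∂_1 = 9 − 8 = 1, and the invariant factors of ∂_1 are all 1, so H_0 = Z.
  H_1: rank ker ∂_1 − rank ∂_2 = (27 − 8) − 18 = 1, and ∂_2 has invariant factor 2 > 1, so H_1 = Z ⊕ Z_2.
  H_2: rank ker ∂_2 − rank ∂_3 = (18 − 18) − 0 = 0, and there is no ∂_3, so H_2 = 0.

(K is a triangulation of the Klein bottle.)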